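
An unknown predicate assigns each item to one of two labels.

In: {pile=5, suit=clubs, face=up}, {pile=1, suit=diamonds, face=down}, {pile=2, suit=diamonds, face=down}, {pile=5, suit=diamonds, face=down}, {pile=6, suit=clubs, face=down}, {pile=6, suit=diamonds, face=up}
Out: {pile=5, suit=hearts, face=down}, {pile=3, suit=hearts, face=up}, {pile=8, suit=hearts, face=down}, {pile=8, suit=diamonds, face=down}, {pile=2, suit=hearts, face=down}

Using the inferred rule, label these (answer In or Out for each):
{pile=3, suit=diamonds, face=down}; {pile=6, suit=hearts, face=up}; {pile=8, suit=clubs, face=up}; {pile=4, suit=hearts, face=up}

The rule appears to be: suit is not hearts AND pile ≤ 6.
{pile=3, suit=diamonds, face=down} — suit is diamonds, pile = 3, hence In.
{pile=6, suit=hearts, face=up} — suit is hearts, pile = 6, hence Out.
{pile=8, suit=clubs, face=up} — suit is clubs, pile = 8, hence Out.
{pile=4, suit=hearts, face=up} — suit is hearts, pile = 4, hence Out.

In, Out, Out, Out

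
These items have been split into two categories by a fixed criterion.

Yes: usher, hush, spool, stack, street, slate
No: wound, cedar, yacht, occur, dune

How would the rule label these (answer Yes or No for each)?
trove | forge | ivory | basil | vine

Checking candidate rules against both groups, what survives is: contains 's'.

No, No, No, Yes, No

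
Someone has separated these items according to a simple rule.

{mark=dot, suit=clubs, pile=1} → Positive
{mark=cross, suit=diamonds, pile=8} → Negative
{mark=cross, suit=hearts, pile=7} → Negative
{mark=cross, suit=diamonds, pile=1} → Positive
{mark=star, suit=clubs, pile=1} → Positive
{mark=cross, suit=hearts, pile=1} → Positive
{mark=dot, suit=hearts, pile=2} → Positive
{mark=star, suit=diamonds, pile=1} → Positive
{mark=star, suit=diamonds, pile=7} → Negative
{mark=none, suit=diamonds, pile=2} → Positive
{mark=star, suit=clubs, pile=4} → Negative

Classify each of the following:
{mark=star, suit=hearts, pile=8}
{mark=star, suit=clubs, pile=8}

Negative, Negative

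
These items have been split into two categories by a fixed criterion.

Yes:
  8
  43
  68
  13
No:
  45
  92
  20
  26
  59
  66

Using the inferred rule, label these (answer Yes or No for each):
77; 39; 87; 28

No, No, No, Yes

The simplest hypothesis consistent with all the labels is: ≡ 3 (mod 5).
77: No (77 mod 5 = 2).
39: No (39 mod 5 = 4).
87: No (87 mod 5 = 2).
28: Yes (28 mod 5 = 3).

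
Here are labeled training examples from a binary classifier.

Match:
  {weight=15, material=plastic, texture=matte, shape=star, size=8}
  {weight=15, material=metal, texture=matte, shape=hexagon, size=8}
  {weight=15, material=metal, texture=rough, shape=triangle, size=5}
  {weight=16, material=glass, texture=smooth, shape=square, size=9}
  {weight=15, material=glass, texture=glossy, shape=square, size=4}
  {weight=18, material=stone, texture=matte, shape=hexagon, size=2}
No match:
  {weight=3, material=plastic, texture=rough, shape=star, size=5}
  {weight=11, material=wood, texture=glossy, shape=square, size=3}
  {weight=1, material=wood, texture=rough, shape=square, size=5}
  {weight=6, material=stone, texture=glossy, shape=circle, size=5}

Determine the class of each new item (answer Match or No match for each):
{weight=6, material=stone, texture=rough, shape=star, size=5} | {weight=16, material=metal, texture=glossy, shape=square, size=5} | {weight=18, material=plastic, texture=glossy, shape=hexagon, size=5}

A rule that fits every label: weight ≥ 15 — true of each 'Match' example, false of each 'No match' one.

No match, Match, Match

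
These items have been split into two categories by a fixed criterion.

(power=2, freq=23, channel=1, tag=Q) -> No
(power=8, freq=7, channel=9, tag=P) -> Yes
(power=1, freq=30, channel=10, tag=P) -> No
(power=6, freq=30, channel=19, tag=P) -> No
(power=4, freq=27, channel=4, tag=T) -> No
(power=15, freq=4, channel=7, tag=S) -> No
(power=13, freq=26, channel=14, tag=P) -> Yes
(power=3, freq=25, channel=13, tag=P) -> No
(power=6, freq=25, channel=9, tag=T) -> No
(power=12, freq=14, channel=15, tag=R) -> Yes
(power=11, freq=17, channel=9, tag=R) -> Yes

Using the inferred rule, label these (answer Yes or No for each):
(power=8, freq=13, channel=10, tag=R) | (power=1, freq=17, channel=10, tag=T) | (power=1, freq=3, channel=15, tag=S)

Yes, No, No

'Yes' ⟺ freq ≥ 7 AND power ≥ 8.
(power=8, freq=13, channel=10, tag=R): freq = 13, power = 8, has this property → Yes. (power=1, freq=17, channel=10, tag=T): freq = 17, power = 1, doesn't qualify → No. (power=1, freq=3, channel=15, tag=S): freq = 3, power = 1, doesn't qualify → No.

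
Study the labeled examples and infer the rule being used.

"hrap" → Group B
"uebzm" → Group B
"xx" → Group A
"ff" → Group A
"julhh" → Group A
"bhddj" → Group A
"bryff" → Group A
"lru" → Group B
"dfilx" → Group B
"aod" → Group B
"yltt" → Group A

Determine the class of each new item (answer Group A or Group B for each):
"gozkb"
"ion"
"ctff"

Group B, Group B, Group A

The classifier is using: has a double letter.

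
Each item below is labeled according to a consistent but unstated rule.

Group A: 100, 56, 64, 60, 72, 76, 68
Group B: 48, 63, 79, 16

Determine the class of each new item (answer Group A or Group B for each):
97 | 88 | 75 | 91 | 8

Group B, Group A, Group B, Group B, Group B

A rule that fits every label: even AND at least 56 — true of each 'Group A' example, false of each 'Group B' one.
97 — 97 is odd, 97 ≥ 56, hence Group B.
88 — 88 is even, 88 ≥ 56, hence Group A.
75 — 75 is odd, 75 ≥ 56, hence Group B.
91 — 91 is odd, 91 ≥ 56, hence Group B.
8 — 8 is even, 8 < 56, hence Group B.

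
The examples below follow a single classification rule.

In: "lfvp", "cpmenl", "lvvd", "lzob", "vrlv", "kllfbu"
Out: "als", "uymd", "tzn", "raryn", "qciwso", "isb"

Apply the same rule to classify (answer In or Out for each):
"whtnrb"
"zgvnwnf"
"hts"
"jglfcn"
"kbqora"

Out, Out, Out, In, Out

The classifier is using: even length AND contains 'l'.
"whtnrb": Out (length 6, no 'l'). "zgvnwnf": Out (length 7, no 'l'). "hts": Out (length 3, no 'l'). "jglfcn": In (length 6, has 'l'). "kbqora": Out (length 6, no 'l').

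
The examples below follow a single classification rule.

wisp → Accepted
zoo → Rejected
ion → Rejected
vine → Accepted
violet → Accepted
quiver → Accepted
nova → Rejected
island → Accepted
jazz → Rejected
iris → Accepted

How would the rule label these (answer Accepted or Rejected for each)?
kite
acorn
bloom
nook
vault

Accepted, Rejected, Rejected, Rejected, Rejected

All 'Accepted' examples share one property — even length AND contains 'i' — and every 'Rejected' example lacks it.
kite: Accepted (length 4, has 'i').
acorn: Rejected (length 5, no 'i').
bloom: Rejected (length 5, no 'i').
nook: Rejected (length 4, no 'i').
vault: Rejected (length 5, no 'i').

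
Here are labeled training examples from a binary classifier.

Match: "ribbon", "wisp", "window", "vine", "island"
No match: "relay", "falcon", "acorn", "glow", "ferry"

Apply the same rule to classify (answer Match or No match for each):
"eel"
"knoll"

No match, No match

One predicate separates the groups cleanly: contains 'i'.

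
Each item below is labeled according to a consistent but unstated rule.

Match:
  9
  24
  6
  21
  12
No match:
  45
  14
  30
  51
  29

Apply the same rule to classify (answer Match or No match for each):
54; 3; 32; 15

No match, Match, No match, Match

The rule appears to be: multiple of 3 AND at most 24.
54 → 54 = 3·18, 54 > 24 → No match.
3 → 3 = 3·1, 3 ≤ 24 → Match.
32 → 32 = 3·10 + 2, 32 > 24 → No match.
15 → 15 = 3·5, 15 ≤ 24 → Match.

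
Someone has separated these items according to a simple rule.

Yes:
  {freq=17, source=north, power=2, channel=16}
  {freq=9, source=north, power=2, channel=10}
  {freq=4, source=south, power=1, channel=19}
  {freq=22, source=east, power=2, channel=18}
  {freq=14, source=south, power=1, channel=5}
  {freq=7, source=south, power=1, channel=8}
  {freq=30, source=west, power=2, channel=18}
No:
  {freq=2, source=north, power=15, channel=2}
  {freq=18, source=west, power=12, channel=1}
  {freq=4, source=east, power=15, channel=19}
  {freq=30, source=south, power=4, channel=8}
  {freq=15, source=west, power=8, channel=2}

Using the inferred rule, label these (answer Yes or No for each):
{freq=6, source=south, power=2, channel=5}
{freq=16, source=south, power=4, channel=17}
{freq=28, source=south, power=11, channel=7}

Yes, No, No

A rule that fits every label: power ≤ 2 — true of each 'Yes' example, false of each 'No' one.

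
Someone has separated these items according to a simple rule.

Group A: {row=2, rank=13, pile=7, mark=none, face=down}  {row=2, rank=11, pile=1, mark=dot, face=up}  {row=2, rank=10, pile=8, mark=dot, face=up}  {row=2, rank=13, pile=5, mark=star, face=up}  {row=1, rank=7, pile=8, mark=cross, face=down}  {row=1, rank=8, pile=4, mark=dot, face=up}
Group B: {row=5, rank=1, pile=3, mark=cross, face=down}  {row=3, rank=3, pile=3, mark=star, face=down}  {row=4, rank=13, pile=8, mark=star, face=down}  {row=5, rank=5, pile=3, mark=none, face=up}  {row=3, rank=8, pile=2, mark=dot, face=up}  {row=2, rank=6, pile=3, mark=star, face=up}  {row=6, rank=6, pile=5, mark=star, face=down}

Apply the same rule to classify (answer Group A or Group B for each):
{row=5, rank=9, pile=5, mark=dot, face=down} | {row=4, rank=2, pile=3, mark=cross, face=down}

'Group A' ⟺ rank ≥ 7 AND row ≤ 2.
{row=5, rank=9, pile=5, mark=dot, face=down} → rank = 9, row = 5 → Group B. {row=4, rank=2, pile=3, mark=cross, face=down} → rank = 2, row = 4 → Group B.

Group B, Group B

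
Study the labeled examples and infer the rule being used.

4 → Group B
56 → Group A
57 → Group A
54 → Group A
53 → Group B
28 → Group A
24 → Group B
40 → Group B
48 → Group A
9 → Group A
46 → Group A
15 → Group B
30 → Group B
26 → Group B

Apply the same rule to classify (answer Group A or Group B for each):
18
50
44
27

The simplest hypothesis consistent with all the labels is: digit sum ≥ 9.

Group A, Group B, Group B, Group A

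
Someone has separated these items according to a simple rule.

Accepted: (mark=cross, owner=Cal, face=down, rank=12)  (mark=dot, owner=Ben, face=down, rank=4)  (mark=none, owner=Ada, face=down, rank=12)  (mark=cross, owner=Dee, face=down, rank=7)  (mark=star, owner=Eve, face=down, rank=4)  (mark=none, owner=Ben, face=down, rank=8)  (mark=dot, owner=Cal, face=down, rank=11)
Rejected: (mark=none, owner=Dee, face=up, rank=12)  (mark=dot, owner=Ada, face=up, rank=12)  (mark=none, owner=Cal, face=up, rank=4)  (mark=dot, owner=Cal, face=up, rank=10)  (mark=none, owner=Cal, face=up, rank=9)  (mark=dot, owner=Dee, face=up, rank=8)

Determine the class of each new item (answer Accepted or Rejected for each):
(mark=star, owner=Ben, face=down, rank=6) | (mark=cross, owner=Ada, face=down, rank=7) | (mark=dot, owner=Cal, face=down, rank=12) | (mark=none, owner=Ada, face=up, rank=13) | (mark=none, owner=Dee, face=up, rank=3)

Accepted, Accepted, Accepted, Rejected, Rejected

The classifier is using: face is down.
Accepted: (mark=star, owner=Ben, face=down, rank=6), since face is down. Accepted: (mark=cross, owner=Ada, face=down, rank=7), since face is down. Accepted: (mark=dot, owner=Cal, face=down, rank=12), since face is down. Rejected: (mark=none, owner=Ada, face=up, rank=13), since face is up. Rejected: (mark=none, owner=Dee, face=up, rank=3), since face is up.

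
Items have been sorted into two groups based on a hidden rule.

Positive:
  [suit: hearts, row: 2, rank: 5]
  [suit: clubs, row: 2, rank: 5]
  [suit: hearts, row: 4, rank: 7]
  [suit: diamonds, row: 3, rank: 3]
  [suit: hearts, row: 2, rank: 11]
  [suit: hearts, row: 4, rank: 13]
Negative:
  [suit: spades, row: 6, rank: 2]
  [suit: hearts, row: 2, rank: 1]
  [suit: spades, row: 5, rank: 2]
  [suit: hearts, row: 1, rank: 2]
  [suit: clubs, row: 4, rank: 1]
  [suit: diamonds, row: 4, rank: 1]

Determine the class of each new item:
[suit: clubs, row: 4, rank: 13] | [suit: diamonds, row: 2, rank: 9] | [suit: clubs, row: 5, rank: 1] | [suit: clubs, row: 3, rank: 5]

Every 'Positive' example satisfies: rank ≥ 3. None of the 'Negative' examples do.
Positive: [suit: clubs, row: 4, rank: 13], since rank = 13.
Positive: [suit: diamonds, row: 2, rank: 9], since rank = 9.
Negative: [suit: clubs, row: 5, rank: 1], since rank = 1.
Positive: [suit: clubs, row: 3, rank: 5], since rank = 5.

Positive, Positive, Negative, Positive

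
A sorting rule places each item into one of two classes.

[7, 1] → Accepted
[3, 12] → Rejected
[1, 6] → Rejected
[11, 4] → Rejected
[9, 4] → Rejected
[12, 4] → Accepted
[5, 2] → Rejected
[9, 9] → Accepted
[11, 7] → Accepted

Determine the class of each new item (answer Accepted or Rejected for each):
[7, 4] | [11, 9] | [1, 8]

The pattern is that an item is 'Accepted' exactly when: sum is even.
[7, 4] — 7+4 = 11, hence Rejected.
[11, 9] — 11+9 = 20, hence Accepted.
[1, 8] — 1+8 = 9, hence Rejected.

Rejected, Accepted, Rejected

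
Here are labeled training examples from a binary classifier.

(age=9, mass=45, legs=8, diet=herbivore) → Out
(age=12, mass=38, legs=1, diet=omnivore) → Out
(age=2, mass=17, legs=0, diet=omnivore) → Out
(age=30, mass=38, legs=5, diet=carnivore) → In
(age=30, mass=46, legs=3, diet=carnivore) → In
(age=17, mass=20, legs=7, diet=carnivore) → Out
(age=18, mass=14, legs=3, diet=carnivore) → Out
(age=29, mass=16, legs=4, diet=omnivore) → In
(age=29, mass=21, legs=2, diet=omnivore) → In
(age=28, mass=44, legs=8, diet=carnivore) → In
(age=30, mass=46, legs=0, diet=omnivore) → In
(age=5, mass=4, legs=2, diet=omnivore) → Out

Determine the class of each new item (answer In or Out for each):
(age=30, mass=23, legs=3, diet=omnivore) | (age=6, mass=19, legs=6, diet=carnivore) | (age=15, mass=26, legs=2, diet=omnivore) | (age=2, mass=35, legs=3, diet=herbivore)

In, Out, Out, Out

The pattern is that an item is 'In' exactly when: age ≥ 28.
(age=30, mass=23, legs=3, diet=omnivore) → age = 30 → In.
(age=6, mass=19, legs=6, diet=carnivore) → age = 6 → Out.
(age=15, mass=26, legs=2, diet=omnivore) → age = 15 → Out.
(age=2, mass=35, legs=3, diet=herbivore) → age = 2 → Out.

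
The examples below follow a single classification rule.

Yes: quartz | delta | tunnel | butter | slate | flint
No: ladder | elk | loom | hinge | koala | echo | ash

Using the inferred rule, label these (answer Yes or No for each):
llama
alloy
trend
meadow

No, No, Yes, No

The pattern is that an item is 'Yes' exactly when: contains 't'.
llama: no 't' — lacks this property, so No.
alloy: no 't' — lacks this property, so No.
trend: has 't' — matches, so Yes.
meadow: no 't' — lacks this property, so No.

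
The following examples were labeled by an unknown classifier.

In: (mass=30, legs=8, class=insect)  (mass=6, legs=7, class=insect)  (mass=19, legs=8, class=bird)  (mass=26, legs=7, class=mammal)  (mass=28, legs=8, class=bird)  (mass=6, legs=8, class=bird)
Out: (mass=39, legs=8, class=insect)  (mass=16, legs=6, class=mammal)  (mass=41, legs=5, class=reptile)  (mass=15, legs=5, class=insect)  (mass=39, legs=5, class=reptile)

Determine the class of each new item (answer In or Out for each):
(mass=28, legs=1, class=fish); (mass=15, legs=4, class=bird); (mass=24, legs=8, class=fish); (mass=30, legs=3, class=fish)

The common property of the 'In' items is: mass ≤ 30 AND legs ≥ 7. No 'Out' item has it.

Out, Out, In, Out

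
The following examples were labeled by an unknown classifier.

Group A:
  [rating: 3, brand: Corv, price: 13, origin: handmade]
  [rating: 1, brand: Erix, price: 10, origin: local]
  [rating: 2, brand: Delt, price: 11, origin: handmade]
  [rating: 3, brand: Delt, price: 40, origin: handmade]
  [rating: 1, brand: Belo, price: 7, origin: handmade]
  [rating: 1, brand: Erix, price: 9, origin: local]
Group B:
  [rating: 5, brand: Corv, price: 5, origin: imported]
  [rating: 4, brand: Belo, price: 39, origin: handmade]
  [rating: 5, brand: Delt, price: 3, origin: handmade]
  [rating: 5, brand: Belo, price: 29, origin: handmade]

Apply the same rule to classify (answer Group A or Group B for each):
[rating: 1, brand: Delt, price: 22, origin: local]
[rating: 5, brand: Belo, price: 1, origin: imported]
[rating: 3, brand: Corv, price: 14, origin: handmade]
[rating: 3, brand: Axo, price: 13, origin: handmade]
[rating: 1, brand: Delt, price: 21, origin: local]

One predicate separates the groups cleanly: rating ≤ 3.
[rating: 1, brand: Delt, price: 22, origin: local]: rating = 1, fits → Group A. [rating: 5, brand: Belo, price: 1, origin: imported]: rating = 5, does not pass → Group B. [rating: 3, brand: Corv, price: 14, origin: handmade]: rating = 3, fits → Group A. [rating: 3, brand: Axo, price: 13, origin: handmade]: rating = 3, fits → Group A. [rating: 1, brand: Delt, price: 21, origin: local]: rating = 1, fits → Group A.

Group A, Group B, Group A, Group A, Group A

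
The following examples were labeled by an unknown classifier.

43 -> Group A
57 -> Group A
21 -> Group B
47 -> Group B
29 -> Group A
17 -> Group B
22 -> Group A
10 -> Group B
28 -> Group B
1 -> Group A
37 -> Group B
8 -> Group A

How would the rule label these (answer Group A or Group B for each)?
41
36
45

Looking at the examples, the only property every 'Group A' case has and every 'Group B' case lacks is: ≡ 1 (mod 7).
41: 41 mod 7 = 6 — does not fit, so Group B. 36: 36 mod 7 = 1 — passes, so Group A. 45: 45 mod 7 = 3 — does not fit, so Group B.

Group B, Group A, Group B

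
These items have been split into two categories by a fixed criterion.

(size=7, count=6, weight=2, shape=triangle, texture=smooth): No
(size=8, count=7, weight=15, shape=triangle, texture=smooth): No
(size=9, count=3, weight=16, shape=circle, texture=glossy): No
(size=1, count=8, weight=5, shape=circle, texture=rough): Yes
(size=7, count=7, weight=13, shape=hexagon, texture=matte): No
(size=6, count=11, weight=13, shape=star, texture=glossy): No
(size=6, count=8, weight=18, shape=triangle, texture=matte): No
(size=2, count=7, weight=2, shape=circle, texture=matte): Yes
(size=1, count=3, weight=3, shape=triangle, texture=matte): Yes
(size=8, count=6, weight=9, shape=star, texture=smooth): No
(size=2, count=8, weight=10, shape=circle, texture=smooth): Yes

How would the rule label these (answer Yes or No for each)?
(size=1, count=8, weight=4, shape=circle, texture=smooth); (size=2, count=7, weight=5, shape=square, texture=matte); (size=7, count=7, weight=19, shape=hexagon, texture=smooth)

Every 'Yes' example satisfies: size ≤ 2. None of the 'No' examples do.
(size=1, count=8, weight=4, shape=circle, texture=smooth) — size = 1, hence Yes.
(size=2, count=7, weight=5, shape=square, texture=matte) — size = 2, hence Yes.
(size=7, count=7, weight=19, shape=hexagon, texture=smooth) — size = 7, hence No.

Yes, Yes, No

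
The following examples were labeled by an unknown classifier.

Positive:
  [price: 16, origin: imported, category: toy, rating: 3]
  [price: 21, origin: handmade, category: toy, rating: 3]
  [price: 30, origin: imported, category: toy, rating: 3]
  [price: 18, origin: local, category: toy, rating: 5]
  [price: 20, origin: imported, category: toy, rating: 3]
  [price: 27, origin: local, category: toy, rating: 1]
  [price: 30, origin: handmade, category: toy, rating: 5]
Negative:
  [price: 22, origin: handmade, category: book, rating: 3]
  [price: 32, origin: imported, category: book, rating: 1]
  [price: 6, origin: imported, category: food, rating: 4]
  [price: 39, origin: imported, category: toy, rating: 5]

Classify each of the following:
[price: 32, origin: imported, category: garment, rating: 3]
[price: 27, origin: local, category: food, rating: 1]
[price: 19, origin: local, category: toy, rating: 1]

All 'Positive' examples share one property — category is toy AND price ≤ 30 — and every 'Negative' example lacks it.
[price: 32, origin: imported, category: garment, rating: 3]: category is garment, price = 32 — fails this test, so Negative. [price: 27, origin: local, category: food, rating: 1]: category is food, price = 27 — fails this test, so Negative. [price: 19, origin: local, category: toy, rating: 1]: category is toy, price = 19 — satisfies this, so Positive.

Negative, Negative, Positive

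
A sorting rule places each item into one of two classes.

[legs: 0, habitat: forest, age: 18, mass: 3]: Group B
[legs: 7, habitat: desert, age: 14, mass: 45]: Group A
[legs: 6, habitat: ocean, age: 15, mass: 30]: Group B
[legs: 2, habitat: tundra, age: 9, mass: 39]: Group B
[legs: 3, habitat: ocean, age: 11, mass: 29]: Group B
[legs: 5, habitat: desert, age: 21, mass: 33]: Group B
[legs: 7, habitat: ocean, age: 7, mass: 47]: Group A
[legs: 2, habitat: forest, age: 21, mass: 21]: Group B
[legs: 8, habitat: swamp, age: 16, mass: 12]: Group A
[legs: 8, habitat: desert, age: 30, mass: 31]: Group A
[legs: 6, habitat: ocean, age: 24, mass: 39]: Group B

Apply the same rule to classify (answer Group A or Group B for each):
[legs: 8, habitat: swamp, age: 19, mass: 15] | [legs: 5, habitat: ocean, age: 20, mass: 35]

The classifier is using: legs ≥ 7.

Group A, Group B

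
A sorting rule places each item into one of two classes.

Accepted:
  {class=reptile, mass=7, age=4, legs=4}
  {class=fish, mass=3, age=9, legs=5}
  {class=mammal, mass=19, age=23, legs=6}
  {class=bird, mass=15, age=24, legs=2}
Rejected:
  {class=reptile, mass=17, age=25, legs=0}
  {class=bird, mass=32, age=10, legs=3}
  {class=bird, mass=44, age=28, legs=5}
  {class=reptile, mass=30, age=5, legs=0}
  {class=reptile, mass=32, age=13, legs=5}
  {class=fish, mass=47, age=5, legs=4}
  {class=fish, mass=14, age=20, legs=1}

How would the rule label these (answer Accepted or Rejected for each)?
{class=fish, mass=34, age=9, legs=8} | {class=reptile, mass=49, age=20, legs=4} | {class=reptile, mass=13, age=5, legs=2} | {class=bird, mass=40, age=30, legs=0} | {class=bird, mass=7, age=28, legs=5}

Rejected, Rejected, Accepted, Rejected, Accepted

The distinguishing property — mass ≤ 19 AND legs ≥ 2 — holds for all the 'Accepted' cases and none of the 'Rejected' cases.
Rejected: {class=fish, mass=34, age=9, legs=8}, since mass = 34, legs = 8. Rejected: {class=reptile, mass=49, age=20, legs=4}, since mass = 49, legs = 4. Accepted: {class=reptile, mass=13, age=5, legs=2}, since mass = 13, legs = 2. Rejected: {class=bird, mass=40, age=30, legs=0}, since mass = 40, legs = 0. Accepted: {class=bird, mass=7, age=28, legs=5}, since mass = 7, legs = 5.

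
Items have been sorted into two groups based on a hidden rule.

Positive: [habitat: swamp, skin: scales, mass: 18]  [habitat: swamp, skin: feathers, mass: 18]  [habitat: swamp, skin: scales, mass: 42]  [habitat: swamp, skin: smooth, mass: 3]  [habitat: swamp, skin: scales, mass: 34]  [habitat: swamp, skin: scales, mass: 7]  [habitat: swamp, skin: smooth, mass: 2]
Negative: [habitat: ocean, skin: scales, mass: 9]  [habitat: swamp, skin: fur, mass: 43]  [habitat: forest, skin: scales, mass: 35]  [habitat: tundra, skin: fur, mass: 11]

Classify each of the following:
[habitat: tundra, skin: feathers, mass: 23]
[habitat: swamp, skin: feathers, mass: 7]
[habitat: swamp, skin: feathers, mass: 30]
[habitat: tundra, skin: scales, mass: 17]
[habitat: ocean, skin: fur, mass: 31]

Negative, Positive, Positive, Negative, Negative

The simplest hypothesis consistent with all the labels is: habitat is swamp AND mass ≤ 42.
[habitat: tundra, skin: feathers, mass: 23] → habitat is tundra, mass = 23 → Negative. [habitat: swamp, skin: feathers, mass: 7] → habitat is swamp, mass = 7 → Positive. [habitat: swamp, skin: feathers, mass: 30] → habitat is swamp, mass = 30 → Positive. [habitat: tundra, skin: scales, mass: 17] → habitat is tundra, mass = 17 → Negative. [habitat: ocean, skin: fur, mass: 31] → habitat is ocean, mass = 31 → Negative.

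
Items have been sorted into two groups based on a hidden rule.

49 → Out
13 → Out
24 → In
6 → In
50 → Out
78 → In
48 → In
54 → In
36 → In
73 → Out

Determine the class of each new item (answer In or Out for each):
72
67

In, Out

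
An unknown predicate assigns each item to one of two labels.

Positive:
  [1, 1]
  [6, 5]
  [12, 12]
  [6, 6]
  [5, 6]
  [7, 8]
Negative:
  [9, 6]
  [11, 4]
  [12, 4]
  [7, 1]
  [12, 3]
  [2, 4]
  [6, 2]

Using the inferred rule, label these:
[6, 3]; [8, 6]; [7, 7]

A rule that fits every label: |first − second| ≤ 1 — true of each 'Positive' example, false of each 'Negative' one.
Negative: [6, 3], since |6−3| = 3.
Negative: [8, 6], since |8−6| = 2.
Positive: [7, 7], since |7−7| = 0.

Negative, Negative, Positive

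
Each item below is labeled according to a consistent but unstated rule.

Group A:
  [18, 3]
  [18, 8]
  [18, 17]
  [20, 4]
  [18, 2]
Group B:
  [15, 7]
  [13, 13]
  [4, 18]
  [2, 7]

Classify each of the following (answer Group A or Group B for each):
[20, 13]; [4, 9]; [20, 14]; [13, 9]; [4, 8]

Group A, Group B, Group A, Group B, Group B

The common property of the 'Group A' items is: first ≥ 17. No 'Group B' item has it.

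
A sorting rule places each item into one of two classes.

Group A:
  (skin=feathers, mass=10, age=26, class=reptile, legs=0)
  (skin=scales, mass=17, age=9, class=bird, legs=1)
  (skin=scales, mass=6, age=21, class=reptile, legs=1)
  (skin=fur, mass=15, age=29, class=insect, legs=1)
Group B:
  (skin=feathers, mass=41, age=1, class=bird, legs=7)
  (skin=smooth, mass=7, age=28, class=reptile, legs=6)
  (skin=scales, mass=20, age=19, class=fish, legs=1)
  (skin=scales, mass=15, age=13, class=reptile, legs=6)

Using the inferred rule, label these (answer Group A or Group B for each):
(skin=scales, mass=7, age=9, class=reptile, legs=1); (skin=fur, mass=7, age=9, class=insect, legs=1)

The rule appears to be: legs ≤ 1 AND mass ≤ 17.
(skin=scales, mass=7, age=9, class=reptile, legs=1): Group A (legs = 1, mass = 7). (skin=fur, mass=7, age=9, class=insect, legs=1): Group A (legs = 1, mass = 7).

Group A, Group A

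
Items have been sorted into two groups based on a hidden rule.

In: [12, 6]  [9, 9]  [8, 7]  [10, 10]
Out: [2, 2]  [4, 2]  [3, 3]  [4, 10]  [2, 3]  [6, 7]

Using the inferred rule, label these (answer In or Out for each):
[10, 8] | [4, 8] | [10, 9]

The rule appears to be: sum ≥ 15.
[10, 8] → 10+8 = 18 → In.
[4, 8] → 4+8 = 12 → Out.
[10, 9] → 10+9 = 19 → In.

In, Out, In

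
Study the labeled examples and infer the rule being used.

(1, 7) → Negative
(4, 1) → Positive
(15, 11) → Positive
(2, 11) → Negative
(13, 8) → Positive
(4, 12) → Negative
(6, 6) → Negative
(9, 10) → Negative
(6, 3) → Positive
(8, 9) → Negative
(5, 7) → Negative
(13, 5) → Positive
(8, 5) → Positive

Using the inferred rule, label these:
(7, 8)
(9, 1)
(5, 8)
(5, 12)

The pattern is that an item is 'Positive' exactly when: first > second.
(7, 8): 7 < 8 — lacks this property, so Negative. (9, 1): 9 > 1 — fits, so Positive. (5, 8): 5 < 8 — lacks this property, so Negative. (5, 12): 5 < 12 — lacks this property, so Negative.

Negative, Positive, Negative, Negative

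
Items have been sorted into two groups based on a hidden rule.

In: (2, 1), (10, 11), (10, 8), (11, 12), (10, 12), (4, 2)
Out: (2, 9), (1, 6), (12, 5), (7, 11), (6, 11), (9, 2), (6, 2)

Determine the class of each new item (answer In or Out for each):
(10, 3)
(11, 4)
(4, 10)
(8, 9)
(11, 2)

Out, Out, Out, In, Out

All 'In' examples share one property — |first − second| ≤ 2 — and every 'Out' example lacks it.
(10, 3): Out (|10−3| = 7). (11, 4): Out (|11−4| = 7). (4, 10): Out (|4−10| = 6). (8, 9): In (|8−9| = 1). (11, 2): Out (|11−2| = 9).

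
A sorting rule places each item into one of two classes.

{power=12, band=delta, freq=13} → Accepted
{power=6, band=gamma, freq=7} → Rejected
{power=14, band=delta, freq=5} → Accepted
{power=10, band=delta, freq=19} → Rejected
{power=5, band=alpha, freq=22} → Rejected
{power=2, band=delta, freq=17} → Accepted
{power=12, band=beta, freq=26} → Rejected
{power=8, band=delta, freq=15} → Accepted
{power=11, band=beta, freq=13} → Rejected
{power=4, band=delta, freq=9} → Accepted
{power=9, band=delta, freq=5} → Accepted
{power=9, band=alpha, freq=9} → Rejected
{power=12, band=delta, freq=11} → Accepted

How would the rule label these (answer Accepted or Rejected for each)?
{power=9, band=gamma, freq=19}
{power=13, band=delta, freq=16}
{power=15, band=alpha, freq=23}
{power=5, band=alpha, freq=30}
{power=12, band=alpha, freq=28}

A rule that fits every label: band is delta AND freq ≤ 17 — true of each 'Accepted' example, false of each 'Rejected' one.
{power=9, band=gamma, freq=19}: band is gamma, freq = 19 — doesn't qualify, so Rejected.
{power=13, band=delta, freq=16}: band is delta, freq = 16 — fits, so Accepted.
{power=15, band=alpha, freq=23}: band is alpha, freq = 23 — doesn't qualify, so Rejected.
{power=5, band=alpha, freq=30}: band is alpha, freq = 30 — doesn't qualify, so Rejected.
{power=12, band=alpha, freq=28}: band is alpha, freq = 28 — doesn't qualify, so Rejected.

Rejected, Accepted, Rejected, Rejected, Rejected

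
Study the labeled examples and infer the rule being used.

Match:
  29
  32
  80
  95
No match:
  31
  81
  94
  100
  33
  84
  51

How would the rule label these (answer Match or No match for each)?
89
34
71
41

Match, No match, Match, Match

The pattern is that an item is 'Match' exactly when: ≡ 2 (mod 3).
89: 89 mod 3 = 2 — has this property, so Match.
34: 34 mod 3 = 1 — does not satisfy this, so No match.
71: 71 mod 3 = 2 — has this property, so Match.
41: 41 mod 3 = 2 — has this property, so Match.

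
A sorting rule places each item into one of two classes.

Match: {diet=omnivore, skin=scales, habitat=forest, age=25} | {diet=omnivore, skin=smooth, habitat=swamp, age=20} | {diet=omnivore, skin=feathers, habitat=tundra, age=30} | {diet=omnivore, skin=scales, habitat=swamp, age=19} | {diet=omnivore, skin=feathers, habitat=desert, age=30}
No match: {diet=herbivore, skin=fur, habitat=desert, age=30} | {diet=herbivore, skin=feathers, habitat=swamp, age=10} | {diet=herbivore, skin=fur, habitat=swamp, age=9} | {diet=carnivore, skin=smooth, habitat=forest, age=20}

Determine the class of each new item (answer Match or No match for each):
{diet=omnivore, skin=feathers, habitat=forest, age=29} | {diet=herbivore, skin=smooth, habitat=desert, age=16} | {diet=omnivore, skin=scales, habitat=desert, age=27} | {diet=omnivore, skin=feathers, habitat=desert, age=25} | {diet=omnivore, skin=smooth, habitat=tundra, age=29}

Match, No match, Match, Match, Match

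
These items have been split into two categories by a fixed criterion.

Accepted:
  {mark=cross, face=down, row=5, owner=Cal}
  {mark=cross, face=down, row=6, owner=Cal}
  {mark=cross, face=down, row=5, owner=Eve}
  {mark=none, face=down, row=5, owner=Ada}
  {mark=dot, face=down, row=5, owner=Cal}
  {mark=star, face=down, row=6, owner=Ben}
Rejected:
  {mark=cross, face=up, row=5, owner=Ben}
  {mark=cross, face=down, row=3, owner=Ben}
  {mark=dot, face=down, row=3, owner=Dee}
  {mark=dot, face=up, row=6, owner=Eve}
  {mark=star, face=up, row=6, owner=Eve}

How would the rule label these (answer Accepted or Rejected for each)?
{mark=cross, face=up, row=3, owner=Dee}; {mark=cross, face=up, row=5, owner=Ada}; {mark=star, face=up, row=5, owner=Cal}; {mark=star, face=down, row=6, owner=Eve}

Rule: face is down AND row ≥ 5. This holds for each 'Accepted' example and fails for each 'Rejected' one.
{mark=cross, face=up, row=3, owner=Dee} — face is up, row = 3, hence Rejected. {mark=cross, face=up, row=5, owner=Ada} — face is up, row = 5, hence Rejected. {mark=star, face=up, row=5, owner=Cal} — face is up, row = 5, hence Rejected. {mark=star, face=down, row=6, owner=Eve} — face is down, row = 6, hence Accepted.

Rejected, Rejected, Rejected, Accepted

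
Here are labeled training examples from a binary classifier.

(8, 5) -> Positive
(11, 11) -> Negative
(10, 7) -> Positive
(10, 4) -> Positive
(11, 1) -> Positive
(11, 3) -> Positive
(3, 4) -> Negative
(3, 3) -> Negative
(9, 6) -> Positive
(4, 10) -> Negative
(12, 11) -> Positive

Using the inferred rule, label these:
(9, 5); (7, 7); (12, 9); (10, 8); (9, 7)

Looking at the examples, the only property every 'Positive' case has and every 'Negative' case lacks is: first > second.
(9, 5) — 9 > 5, hence Positive. (7, 7) — 7 = 7, hence Negative. (12, 9) — 12 > 9, hence Positive. (10, 8) — 10 > 8, hence Positive. (9, 7) — 9 > 7, hence Positive.

Positive, Negative, Positive, Positive, Positive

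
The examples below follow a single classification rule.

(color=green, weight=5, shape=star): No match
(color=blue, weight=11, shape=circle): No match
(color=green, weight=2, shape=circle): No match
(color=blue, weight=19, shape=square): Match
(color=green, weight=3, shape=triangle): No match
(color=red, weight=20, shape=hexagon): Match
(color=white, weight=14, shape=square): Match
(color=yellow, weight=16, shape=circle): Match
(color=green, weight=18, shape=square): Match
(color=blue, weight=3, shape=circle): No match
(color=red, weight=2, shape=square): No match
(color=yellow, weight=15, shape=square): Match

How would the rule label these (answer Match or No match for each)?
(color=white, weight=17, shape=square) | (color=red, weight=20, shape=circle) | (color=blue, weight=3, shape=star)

'Match' ⟺ weight ≥ 14.
(color=white, weight=17, shape=square): weight = 17 — checks out, so Match. (color=red, weight=20, shape=circle): weight = 20 — checks out, so Match. (color=blue, weight=3, shape=star): weight = 3 — doesn't match, so No match.

Match, Match, No match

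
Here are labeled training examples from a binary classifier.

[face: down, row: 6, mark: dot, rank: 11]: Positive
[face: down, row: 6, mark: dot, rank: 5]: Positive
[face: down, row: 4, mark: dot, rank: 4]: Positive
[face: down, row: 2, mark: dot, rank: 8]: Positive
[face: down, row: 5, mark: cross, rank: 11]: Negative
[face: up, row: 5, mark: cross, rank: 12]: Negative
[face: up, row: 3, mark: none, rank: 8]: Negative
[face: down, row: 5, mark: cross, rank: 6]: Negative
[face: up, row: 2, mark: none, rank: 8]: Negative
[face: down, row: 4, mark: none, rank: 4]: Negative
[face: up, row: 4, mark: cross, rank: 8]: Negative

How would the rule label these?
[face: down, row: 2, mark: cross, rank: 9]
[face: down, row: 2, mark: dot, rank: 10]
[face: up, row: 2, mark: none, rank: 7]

Negative, Positive, Negative

Looking at the examples, the only property every 'Positive' case has and every 'Negative' case lacks is: mark is dot.
[face: down, row: 2, mark: cross, rank: 9]: Negative (mark is cross).
[face: down, row: 2, mark: dot, rank: 10]: Positive (mark is dot).
[face: up, row: 2, mark: none, rank: 7]: Negative (mark is none).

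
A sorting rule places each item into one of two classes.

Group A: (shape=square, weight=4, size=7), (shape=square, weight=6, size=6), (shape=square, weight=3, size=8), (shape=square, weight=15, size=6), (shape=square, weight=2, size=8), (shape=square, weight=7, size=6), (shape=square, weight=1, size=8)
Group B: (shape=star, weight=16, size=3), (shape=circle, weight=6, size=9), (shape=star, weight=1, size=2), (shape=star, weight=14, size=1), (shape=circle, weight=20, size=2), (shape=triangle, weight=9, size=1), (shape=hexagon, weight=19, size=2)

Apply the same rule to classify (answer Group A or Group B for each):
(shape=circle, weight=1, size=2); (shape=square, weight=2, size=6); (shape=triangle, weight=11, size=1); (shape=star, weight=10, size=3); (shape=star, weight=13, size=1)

Checking candidate rules against both groups, what survives is: shape is square.
(shape=circle, weight=1, size=2) → shape is circle → Group B.
(shape=square, weight=2, size=6) → shape is square → Group A.
(shape=triangle, weight=11, size=1) → shape is triangle → Group B.
(shape=star, weight=10, size=3) → shape is star → Group B.
(shape=star, weight=13, size=1) → shape is star → Group B.

Group B, Group A, Group B, Group B, Group B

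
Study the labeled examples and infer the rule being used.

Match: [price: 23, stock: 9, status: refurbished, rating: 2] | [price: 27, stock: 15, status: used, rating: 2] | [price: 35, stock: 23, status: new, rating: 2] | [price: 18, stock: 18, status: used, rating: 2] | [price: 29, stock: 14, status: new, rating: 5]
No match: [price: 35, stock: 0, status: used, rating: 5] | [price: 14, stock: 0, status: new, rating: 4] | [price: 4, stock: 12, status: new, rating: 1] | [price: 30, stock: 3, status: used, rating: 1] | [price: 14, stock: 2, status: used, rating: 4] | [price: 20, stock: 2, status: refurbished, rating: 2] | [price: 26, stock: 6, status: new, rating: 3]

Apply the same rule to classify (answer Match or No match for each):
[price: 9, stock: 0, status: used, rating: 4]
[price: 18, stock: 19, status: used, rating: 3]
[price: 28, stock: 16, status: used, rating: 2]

No match, Match, Match

One predicate separates the groups cleanly: rating ≥ 2 AND stock ≥ 9.
No match: [price: 9, stock: 0, status: used, rating: 4], since rating = 4, stock = 0.
Match: [price: 18, stock: 19, status: used, rating: 3], since rating = 3, stock = 19.
Match: [price: 28, stock: 16, status: used, rating: 2], since rating = 2, stock = 16.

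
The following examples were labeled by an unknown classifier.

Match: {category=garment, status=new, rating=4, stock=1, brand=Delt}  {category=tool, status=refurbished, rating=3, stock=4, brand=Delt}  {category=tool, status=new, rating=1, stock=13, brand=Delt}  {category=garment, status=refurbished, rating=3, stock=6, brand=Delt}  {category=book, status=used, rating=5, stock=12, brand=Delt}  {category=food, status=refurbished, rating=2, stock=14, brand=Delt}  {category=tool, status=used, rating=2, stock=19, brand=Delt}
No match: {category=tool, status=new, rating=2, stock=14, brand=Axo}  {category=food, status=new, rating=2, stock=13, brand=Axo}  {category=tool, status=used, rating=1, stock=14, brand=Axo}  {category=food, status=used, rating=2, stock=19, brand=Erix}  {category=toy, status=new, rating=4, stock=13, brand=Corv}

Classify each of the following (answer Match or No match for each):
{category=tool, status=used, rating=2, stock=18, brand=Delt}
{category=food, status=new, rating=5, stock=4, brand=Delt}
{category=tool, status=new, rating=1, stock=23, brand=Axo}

Match, Match, No match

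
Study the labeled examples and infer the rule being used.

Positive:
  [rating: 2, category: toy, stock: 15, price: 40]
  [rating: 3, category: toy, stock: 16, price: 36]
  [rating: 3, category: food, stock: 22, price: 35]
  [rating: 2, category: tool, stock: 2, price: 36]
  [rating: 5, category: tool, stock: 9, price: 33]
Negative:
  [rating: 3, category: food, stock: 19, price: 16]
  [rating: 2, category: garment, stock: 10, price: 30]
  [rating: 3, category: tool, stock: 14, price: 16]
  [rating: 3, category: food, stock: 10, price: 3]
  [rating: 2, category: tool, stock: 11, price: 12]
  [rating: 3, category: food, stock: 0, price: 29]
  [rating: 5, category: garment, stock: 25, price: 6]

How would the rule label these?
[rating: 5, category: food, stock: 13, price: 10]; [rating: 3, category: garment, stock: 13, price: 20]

'Positive' ⟺ price ≥ 33.

Negative, Negative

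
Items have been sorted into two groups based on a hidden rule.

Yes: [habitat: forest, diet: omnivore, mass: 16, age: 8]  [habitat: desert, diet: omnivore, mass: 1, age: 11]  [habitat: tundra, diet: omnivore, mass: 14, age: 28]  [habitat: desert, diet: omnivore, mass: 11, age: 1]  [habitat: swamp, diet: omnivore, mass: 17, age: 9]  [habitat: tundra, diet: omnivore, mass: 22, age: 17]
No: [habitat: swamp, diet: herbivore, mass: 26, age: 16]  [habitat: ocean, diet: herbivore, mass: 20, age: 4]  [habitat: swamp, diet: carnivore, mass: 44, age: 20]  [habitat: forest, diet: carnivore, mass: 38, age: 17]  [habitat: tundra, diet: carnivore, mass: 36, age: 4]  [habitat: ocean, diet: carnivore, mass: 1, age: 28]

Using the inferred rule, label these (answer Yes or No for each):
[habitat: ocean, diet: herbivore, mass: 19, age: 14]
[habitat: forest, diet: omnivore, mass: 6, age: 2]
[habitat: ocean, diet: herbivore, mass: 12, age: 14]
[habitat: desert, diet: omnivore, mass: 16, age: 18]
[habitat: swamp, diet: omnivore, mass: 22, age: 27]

Comparing the two groups points to one rule — diet is omnivore.
[habitat: ocean, diet: herbivore, mass: 19, age: 14] — diet is herbivore, hence No.
[habitat: forest, diet: omnivore, mass: 6, age: 2] — diet is omnivore, hence Yes.
[habitat: ocean, diet: herbivore, mass: 12, age: 14] — diet is herbivore, hence No.
[habitat: desert, diet: omnivore, mass: 16, age: 18] — diet is omnivore, hence Yes.
[habitat: swamp, diet: omnivore, mass: 22, age: 27] — diet is omnivore, hence Yes.

No, Yes, No, Yes, Yes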